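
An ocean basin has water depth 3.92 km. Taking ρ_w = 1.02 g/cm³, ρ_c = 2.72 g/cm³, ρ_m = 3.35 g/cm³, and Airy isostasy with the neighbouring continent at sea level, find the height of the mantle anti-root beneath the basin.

10.6 km

In Airy isostatic equilibrium: replacing crust with seawater at the top is compensated by replacing crust with mantle at the base: d (ρ_c − ρ_w) = a (ρ_m − ρ_c).
a = d (ρ_c − ρ_w)/(ρ_m − ρ_c) = 3.92 km × 1.7/0.63 = 10.6 km.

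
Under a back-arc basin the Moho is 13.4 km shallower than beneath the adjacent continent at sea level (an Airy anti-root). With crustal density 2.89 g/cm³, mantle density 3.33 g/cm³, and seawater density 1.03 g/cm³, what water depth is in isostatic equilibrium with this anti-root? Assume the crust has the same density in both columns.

Replacing a thickness d of crust by seawater at the top must be balanced by replacing crust with mantle at the base: d (ρ_c − ρ_w) = a (ρ_m − ρ_c).
d = a (ρ_m − ρ_c)/(ρ_c − ρ_w) = 13.4 km × 0.44/1.86 = 3.17 km.

3.17 km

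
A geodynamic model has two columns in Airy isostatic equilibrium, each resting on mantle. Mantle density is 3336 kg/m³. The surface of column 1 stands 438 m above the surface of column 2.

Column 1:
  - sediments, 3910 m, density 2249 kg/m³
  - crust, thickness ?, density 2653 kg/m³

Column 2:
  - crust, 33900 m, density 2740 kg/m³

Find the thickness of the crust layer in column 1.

Take the compensation level at the base of the deeper column (depth z_c below the surface of column 1) and equate Σ ρ_i t_i down to z_c; mantle fills any gap and the z_c terms cancel.
Column 1: 3910×2249 + x×2653 + (z_c − 3910 − x)×3336
Column 2: 438×0 + 33900×2740 + (z_c − 438 − 33900)×3336
The z_c×3336 term appears on both sides and cancels. Collect the known terms of each column as K = Σ(ρt)_known − 3336 × (depth of known layers): K_1 = 8793590 − 3336×3910 = −4250170; K_2 = 92886000 − 3336×(438 + 33900) = −21665568.
Balance: K_1 − x×(3336 − 2653) = K_2, so x = (K_1 − K_2)/(3336 − 2653) = 17415400/683 = 25500 m.

25500 m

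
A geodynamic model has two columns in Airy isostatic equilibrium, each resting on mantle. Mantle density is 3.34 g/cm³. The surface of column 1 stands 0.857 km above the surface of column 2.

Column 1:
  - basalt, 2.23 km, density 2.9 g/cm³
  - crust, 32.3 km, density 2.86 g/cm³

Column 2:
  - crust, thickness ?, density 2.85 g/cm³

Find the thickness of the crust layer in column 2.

27.8 km

Take the compensation level at the base of the deeper column (depth z_c below the surface of column 1) and equate Σ ρ_i t_i down to z_c; mantle fills any gap and the z_c terms cancel.
Column 1: 2.23×2.9 + 32.3×2.86 + (z_c − 34.53)×3.34
Column 2: 0.857×0 + x×2.85 + (z_c − 0.857 − 0 − x)×3.34
The z_c×3.34 term appears on both sides and cancels. Collect the known terms of each column as K = Σ(ρt)_known − 3.34 × (depth of known layers): K_1 = 98.845 − 3.34×34.53 = −16.4852; K_2 = 0 − 3.34×(0.857 + 0) = −2.86238.
Balance: K_1 = K_2 − x×(3.34 − 2.85), so x = (K_2 − K_1)/(3.34 − 2.85) = 13.6228/0.49 = 27.8 km.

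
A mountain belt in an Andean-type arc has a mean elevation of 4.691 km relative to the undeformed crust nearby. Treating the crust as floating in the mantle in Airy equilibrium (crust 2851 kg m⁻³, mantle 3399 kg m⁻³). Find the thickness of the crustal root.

Equating mass per unit area of the two columns: the weight of the topography is balanced by the buoyancy of the root, ρ_c h = (ρ_m − ρ_c) r.
r = h · ρ_c / (ρ_m − ρ_c) = 4.691 km × 2851 / (3399 − 2851) = 24.4 km.

24.4 km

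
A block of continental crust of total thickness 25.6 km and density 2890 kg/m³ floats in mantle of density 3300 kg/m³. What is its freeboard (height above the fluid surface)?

3.18 km

Floating equilibrium: submerged depth d = t ρ_obj/ρ_fluid = 25.6 km × 2890/3300 = 22.42 km.
Freeboard = t − d = 25.6 km − 22.42 km = 3.18 km.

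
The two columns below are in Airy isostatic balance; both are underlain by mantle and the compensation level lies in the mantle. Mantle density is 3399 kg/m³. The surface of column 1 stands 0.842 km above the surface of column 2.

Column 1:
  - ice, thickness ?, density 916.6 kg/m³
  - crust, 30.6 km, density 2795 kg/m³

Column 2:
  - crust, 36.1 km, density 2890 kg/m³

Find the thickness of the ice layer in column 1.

Take the compensation level at the base of the deeper column (depth z_c below the surface of column 1) and equate Σ ρ_i t_i down to z_c; mantle fills any gap and the z_c terms cancel.
Column 1: x×916.6 + 30.6×2795 + (z_c − 30.6 − x)×3399
Column 2: 0.842×0 + 36.1×2890 + (z_c − 0.842 − 36.1)×3399
The z_c×3399 term appears on both sides and cancels. Collect the known terms of each column as K = Σ(ρt)_known − 3399 × (depth of known layers): K_1 = 85527 − 3399×30.6 = −18482.4; K_2 = 104329 − 3399×(0.842 + 36.1) = −21236.858.
Balance: K_1 − x×(3399 − 916.6) = K_2, so x = (K_1 − K_2)/(3399 − 916.6) = 2754.46/2482.4 = 1.11 km.

1.11 km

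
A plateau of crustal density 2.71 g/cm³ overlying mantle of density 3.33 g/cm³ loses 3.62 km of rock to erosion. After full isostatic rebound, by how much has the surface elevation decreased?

0.674 km

Rebound u = e ρ_c/ρ_m = 3.62 km × 2.71/3.33 = 2.946 km.
Net surface drop = e − u = 3.62 km − 2.946 km = e (ρ_m − ρ_c)/ρ_m = 0.674 km.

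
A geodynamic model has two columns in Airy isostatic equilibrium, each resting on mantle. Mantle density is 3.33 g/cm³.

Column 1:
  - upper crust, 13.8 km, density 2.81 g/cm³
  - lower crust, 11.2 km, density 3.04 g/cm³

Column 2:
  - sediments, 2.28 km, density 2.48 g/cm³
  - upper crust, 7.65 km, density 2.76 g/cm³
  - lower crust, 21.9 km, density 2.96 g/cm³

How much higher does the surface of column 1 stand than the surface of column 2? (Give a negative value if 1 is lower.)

−1.19 km

For any compensation level in the mantle, the mantle terms cancel and isostasy reduces to e = (Σt_1 − Σt_2) − (Σ(ρt)_1 − Σ(ρt)_2) / ρ_m.
Σt_1 = 25 km; Σt_2 = 31.83 km; Σ(ρt)_1 = 72.826; Σ(ρt)_2 = 91.5924 (in km·g/cm³).
e = (25 − 31.83) − (72.826 − 91.5924) / 3.33 = −1.19 km.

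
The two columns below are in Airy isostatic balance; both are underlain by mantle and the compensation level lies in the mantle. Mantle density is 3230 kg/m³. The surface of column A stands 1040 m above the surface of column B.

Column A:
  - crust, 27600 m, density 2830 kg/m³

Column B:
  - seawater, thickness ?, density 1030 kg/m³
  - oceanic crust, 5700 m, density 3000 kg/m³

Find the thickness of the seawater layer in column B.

2900 m

Take the compensation level at the base of the deeper column (depth z_c below the surface of column A) and equate Σ ρ_i t_i down to z_c; mantle fills any gap and the z_c terms cancel.
Column A: 27600×2830 + (z_c − 27600)×3230
Column B: 1040×0 + x×1030 + 5700×3000 + (z_c − 1040 − 5700 − x)×3230
The z_c×3230 term appears on both sides and cancels. Collect the known terms of each column as K = Σ(ρt)_known − 3230 × (depth of known layers): K_A = 78108000 − 3230×27600 = −11040000; K_B = 17100000 − 3230×(1040 + 5700) = −4670200.
Balance: K_A = K_B − x×(3230 − 1030), so x = (K_B − K_A)/(3230 − 1030) = 6369800/2200 = 2900 m.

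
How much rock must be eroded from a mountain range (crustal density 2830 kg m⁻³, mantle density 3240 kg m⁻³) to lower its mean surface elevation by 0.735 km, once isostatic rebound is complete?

Net drop Δ = e − u = e − e ρ_c/ρ_m = e (ρ_m − ρ_c)/ρ_m.
e = Δ ρ_m/(ρ_m − ρ_c) = 0.735 km × 3240/410 = 5.81 km.

5.81 km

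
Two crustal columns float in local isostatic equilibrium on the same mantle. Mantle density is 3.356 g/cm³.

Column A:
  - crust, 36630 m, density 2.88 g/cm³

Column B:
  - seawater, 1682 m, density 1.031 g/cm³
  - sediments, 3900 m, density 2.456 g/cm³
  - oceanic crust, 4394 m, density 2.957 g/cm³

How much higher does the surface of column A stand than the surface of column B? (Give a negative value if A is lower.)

2460 m

For any compensation level in the mantle, the mantle terms cancel and isostasy reduces to e = (Σt_A − Σt_B) − (Σ(ρt)_A − Σ(ρt)_B) / ρ_m.
Σt_A = 36630 m; Σt_B = 9976 m; Σ(ρt)_A = 105494.4; Σ(ρt)_B = 24305.6 (in m·g/cm³).
e = (36630 − 9976) − (105494.4 − 24305.6) / 3.356 = 2460 m.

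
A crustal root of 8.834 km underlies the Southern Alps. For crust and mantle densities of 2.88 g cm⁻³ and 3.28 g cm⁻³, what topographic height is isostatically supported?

1.23 km

Isostatic balance requires: ρ_c h = (ρ_m − ρ_c) r.
h = r (ρ_m − ρ_c) / ρ_c = 8.834 km × (3.28 − 2.88) / 2.88 = 1.23 km.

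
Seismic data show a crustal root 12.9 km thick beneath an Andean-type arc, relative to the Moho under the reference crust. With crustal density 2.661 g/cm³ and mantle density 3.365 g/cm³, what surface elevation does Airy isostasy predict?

Equating mass per unit area of the two columns: ρ_c h = (ρ_m − ρ_c) r.
h = r (ρ_m − ρ_c) / ρ_c = 12.9 km × (3.365 − 2.661) / 2.661 = 3.41 km.

3.41 km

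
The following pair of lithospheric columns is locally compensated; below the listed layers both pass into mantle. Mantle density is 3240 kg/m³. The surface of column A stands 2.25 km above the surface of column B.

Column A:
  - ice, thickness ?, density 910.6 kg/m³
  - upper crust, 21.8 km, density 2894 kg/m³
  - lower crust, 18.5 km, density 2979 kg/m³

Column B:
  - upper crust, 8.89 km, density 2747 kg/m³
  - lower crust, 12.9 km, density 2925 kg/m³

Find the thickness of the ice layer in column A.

Take the compensation level at the base of the deeper column (depth z_c below the surface of column A) and equate Σ ρ_i t_i down to z_c; mantle fills any gap and the z_c terms cancel.
Column A: x×910.6 + 21.8×2894 + 18.5×2979 + (z_c − 40.3 − x)×3240
Column B: 2.25×0 + 8.89×2747 + 12.9×2925 + (z_c − 2.25 − 21.79)×3240
The z_c×3240 term appears on both sides and cancels. Collect the known terms of each column as K = Σ(ρt)_known − 3240 × (depth of known layers): K_A = 118200.7 − 3240×40.3 = −12371.3; K_B = 62153.33 − 3240×(2.25 + 21.79) = −15736.27.
Balance: K_A − x×(3240 − 910.6) = K_B, so x = (K_A − K_B)/(3240 − 910.6) = 3364.97/2329.4 = 1.44 km.

1.44 km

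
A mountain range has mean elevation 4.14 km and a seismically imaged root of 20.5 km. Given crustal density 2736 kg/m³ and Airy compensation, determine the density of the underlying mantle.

3290 kg/m³

Airy balance: ρ_c h = (ρ_m − ρ_c) r → ρ_m = ρ_c (1 + h/r).
ρ_m = 2736 × (1 + 4.14 km/20.5 km) = 3290 kg/m³.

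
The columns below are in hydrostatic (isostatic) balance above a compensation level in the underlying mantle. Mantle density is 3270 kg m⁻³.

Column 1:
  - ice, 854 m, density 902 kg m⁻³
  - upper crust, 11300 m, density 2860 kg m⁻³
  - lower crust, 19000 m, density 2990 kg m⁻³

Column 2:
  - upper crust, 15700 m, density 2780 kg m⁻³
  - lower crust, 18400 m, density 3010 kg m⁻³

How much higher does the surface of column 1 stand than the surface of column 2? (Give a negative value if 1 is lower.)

For any compensation level in the mantle, the mantle terms cancel and isostasy reduces to e = (Σt_1 − Σt_2) − (Σ(ρt)_1 − Σ(ρt)_2) / ρ_m.
Σt_1 = 31154 m; Σt_2 = 34100 m; Σ(ρt)_1 = 89898308; Σ(ρt)_2 = 99030000 (in m·kg m⁻³).
e = (31154 − 34100) − (89898308 − 99030000) / 3270 = −153 m.

−153 m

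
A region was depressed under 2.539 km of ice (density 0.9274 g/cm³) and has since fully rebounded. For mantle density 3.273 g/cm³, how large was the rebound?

0.719 km

Removing the load lets mantle flow back in; uplift u satisfies ρ_ice t = ρ_m u.
u = t ρ_ice/ρ_m = 2.539 km × 0.9274/3.273 = 0.719 km.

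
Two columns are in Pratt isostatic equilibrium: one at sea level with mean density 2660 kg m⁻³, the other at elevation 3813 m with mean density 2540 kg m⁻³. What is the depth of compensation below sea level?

80700 m

ρ_ref D = ρ (D + h) → D (ρ_ref − ρ) = ρ h.
D = ρ h/(ρ_ref − ρ) = 2540 × 3813 m/(2660 − 2540) = 80700 m.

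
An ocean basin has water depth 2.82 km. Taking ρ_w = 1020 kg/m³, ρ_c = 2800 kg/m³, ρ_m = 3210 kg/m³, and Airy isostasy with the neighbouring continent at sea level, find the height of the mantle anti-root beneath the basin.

In Airy isostatic equilibrium: replacing crust with seawater at the top is compensated by replacing crust with mantle at the base: d (ρ_c − ρ_w) = a (ρ_m − ρ_c).
a = d (ρ_c − ρ_w)/(ρ_m − ρ_c) = 2.82 km × 1780/410 = 12.2 km.

12.2 km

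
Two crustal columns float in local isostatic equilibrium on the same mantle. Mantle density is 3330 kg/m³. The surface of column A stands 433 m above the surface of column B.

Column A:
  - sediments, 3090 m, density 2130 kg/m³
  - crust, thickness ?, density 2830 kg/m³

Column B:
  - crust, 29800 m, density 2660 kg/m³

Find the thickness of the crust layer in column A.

35400 m

Take the compensation level at the base of the deeper column (depth z_c below the surface of column A) and equate Σ ρ_i t_i down to z_c; mantle fills any gap and the z_c terms cancel.
Column A: 3090×2130 + x×2830 + (z_c − 3090 − x)×3330
Column B: 433×0 + 29800×2660 + (z_c − 433 − 29800)×3330
The z_c×3330 term appears on both sides and cancels. Collect the known terms of each column as K = Σ(ρt)_known − 3330 × (depth of known layers): K_A = 6581700 − 3330×3090 = −3708000; K_B = 79268000 − 3330×(433 + 29800) = −21407890.
Balance: K_A − x×(3330 − 2830) = K_B, so x = (K_A − K_B)/(3330 − 2830) = 17699900/500 = 35400 m.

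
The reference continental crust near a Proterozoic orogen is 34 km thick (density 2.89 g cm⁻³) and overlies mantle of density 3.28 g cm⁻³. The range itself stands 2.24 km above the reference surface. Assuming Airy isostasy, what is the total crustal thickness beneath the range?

52.8 km

Root depth r = h ρ_c / (ρ_m − ρ_c) = 2.24 km × 2.89 / 0.39 = 16.6 km.
Total thickness = T + h + r = 34 km + 2.24 km + 16.6 km = 52.8 km.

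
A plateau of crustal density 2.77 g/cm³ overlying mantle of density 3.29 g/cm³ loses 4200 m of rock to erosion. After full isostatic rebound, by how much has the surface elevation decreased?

Rebound u = e ρ_c/ρ_m = 4200 m × 2.77/3.29 = 3536 m.
Net surface drop = e − u = 4200 m − 3536 m = e (ρ_m − ρ_c)/ρ_m = 664 m.

664 m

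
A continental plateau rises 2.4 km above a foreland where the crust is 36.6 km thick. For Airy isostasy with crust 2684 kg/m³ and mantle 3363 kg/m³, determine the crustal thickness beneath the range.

Root depth r = h ρ_c / (ρ_m − ρ_c) = 2.4 km × 2684 / 679 = 9.487 km.
Total thickness = T + h + r = 36.6 km + 2.4 km + 9.487 km = 48.5 km.

48.5 km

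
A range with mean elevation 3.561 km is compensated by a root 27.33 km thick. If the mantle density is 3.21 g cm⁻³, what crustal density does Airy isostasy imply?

ρ_c h = (ρ_m − ρ_c) r → ρ_c (h + r) = ρ_m r → ρ_c = ρ_m r / (h + r).
ρ_c = 3.21 × 27.33 km / (3.561 km + 27.33 km) = 2.84 g cm⁻³.

2.84 g cm⁻³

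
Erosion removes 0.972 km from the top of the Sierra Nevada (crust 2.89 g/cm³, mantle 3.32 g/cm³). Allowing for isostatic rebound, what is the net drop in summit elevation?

Rebound u = e ρ_c/ρ_m = 0.972 km × 2.89/3.32 = 0.8461 km.
Net surface drop = e − u = 0.972 km − 0.8461 km = e (ρ_m − ρ_c)/ρ_m = 0.126 km.

0.126 km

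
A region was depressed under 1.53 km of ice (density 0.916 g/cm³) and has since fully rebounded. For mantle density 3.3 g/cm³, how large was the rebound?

Removing the load lets mantle flow back in; uplift u satisfies ρ_ice t = ρ_m u.
u = t ρ_ice/ρ_m = 1.53 km × 0.916/3.3 = 0.425 km.

0.425 km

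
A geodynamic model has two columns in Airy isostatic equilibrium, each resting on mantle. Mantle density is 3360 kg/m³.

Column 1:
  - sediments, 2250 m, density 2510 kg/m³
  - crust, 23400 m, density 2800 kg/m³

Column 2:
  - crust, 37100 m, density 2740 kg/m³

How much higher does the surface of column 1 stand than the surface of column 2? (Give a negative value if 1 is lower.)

−2380 m

For any compensation level in the mantle, the mantle terms cancel and isostasy reduces to e = (Σt_1 − Σt_2) − (Σ(ρt)_1 − Σ(ρt)_2) / ρ_m.
Σt_1 = 25650 m; Σt_2 = 37100 m; Σ(ρt)_1 = 71167500; Σ(ρt)_2 = 101654000 (in m·kg/m³).
e = (25650 − 37100) − (71167500 − 101654000) / 3360 = −2380 m.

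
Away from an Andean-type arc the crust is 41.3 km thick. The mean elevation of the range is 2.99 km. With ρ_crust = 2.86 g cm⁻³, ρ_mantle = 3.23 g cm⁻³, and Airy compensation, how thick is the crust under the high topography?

Root depth r = h ρ_c / (ρ_m − ρ_c) = 2.99 km × 2.86 / 0.37 = 23.11 km.
Total thickness = T + h + r = 41.3 km + 2.99 km + 23.11 km = 67.4 km.

67.4 km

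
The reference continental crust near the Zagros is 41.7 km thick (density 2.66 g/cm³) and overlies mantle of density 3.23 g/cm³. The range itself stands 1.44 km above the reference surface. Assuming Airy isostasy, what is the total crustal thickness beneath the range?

Root depth r = h ρ_c / (ρ_m − ρ_c) = 1.44 km × 2.66 / 0.57 = 6.72 km.
Total thickness = T + h + r = 41.7 km + 1.44 km + 6.72 km = 49.9 km.

49.9 km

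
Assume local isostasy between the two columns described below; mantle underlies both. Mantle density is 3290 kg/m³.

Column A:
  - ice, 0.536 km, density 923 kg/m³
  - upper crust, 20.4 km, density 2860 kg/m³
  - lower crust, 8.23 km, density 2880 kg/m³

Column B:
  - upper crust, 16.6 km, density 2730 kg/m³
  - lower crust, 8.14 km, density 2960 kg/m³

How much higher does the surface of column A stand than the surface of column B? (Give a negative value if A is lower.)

For any compensation level in the mantle, the mantle terms cancel and isostasy reduces to e = (Σt_A − Σt_B) − (Σ(ρt)_A − Σ(ρt)_B) / ρ_m.
Σt_A = 29.166 km; Σt_B = 24.74 km; Σ(ρt)_A = 82541.128; Σ(ρt)_B = 69412.4 (in km·kg/m³).
e = (29.166 − 24.74) − (82541.128 − 69412.4) / 3290 = 0.436 km.

0.436 km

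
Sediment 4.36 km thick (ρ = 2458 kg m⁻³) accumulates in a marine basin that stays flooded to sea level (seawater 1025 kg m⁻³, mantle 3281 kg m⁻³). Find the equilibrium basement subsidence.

2.77 km

Submarine loading: the sediment displaces seawater, and the subsidence is in turn flooded, so s (ρ_m − ρ_w) = t (ρ_sed − ρ_w).
s = 4.36 km × (2458 − 1025) / (3281 − 1025) = 2.77 km.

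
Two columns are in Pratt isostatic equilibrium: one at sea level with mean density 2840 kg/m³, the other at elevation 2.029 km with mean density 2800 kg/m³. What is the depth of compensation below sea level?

142 km

ρ_ref D = ρ (D + h) → D (ρ_ref − ρ) = ρ h.
D = ρ h/(ρ_ref − ρ) = 2800 × 2.029 km/(2840 − 2800) = 142 km.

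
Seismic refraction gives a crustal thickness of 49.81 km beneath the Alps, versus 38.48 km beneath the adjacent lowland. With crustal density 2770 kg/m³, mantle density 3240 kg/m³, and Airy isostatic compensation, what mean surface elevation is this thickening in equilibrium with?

Excess crust Δ = 49.81 km − 38.48 km = 11.33 km, split between elevation h and root r with h + r = Δ.
Airy balance ρ_c h = (ρ_m − ρ_c) r gives r = h ρ_c/(ρ_m − ρ_c), so h (1 + ρ_c/(ρ_m − ρ_c)) = Δ, i.e. h = Δ (ρ_m − ρ_c)/ρ_m.
h = 11.33 km × 470/3240 = 1.64 km.

1.64 km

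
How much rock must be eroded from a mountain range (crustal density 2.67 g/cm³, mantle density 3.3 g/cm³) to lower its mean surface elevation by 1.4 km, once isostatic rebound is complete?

7.33 km

Net drop Δ = e − u = e − e ρ_c/ρ_m = e (ρ_m − ρ_c)/ρ_m.
e = Δ ρ_m/(ρ_m − ρ_c) = 1.4 km × 3.3/0.63 = 7.33 km.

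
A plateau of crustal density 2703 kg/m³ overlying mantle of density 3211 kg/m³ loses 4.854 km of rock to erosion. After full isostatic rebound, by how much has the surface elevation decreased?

Rebound u = e ρ_c/ρ_m = 4.854 km × 2703/3211 = 4.086 km.
Net surface drop = e − u = 4.854 km − 4.086 km = e (ρ_m − ρ_c)/ρ_m = 0.768 km.

0.768 km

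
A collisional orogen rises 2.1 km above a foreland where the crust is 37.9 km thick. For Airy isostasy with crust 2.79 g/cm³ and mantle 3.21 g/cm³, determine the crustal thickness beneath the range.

54 km

Root depth r = h ρ_c / (ρ_m − ρ_c) = 2.1 km × 2.79 / 0.42 = 13.95 km.
Total thickness = T + h + r = 37.9 km + 2.1 km + 13.95 km = 54 km.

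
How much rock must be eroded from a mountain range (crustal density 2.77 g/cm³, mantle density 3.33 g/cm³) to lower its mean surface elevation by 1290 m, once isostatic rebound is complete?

7670 m

Net drop Δ = e − u = e − e ρ_c/ρ_m = e (ρ_m − ρ_c)/ρ_m.
e = Δ ρ_m/(ρ_m − ρ_c) = 1290 m × 3.33/0.56 = 7670 m.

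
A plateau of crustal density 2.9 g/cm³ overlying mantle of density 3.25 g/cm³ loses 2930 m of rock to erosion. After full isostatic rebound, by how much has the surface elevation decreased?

Rebound u = e ρ_c/ρ_m = 2930 m × 2.9/3.25 = 2614 m.
Net surface drop = e − u = 2930 m − 2614 m = e (ρ_m − ρ_c)/ρ_m = 316 m.

316 m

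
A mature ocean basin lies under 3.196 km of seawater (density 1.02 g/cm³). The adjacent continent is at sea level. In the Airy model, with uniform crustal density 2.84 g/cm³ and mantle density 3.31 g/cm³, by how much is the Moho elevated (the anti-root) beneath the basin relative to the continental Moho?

By Archimedes' principle applied to the lithosphere: replacing crust with seawater at the top is compensated by replacing crust with mantle at the base: d (ρ_c − ρ_w) = a (ρ_m − ρ_c).
a = d (ρ_c − ρ_w)/(ρ_m − ρ_c) = 3.196 km × 1.82/0.47 = 12.4 km.

12.4 km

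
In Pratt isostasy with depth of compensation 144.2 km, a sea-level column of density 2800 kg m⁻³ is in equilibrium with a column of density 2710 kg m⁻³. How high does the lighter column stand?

ρ_ref D = ρ (D + h) → h = D (ρ_ref − ρ)/ρ.
h = 144.2 km × (2800 − 2710)/2710 = 4.79 km.

4.79 km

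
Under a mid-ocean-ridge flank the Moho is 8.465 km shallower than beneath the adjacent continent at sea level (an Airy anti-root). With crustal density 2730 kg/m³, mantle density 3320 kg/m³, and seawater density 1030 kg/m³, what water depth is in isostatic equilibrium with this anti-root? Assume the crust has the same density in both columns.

Replacing a thickness d of crust by seawater at the top must be balanced by replacing crust with mantle at the base: d (ρ_c − ρ_w) = a (ρ_m − ρ_c).
d = a (ρ_m − ρ_c)/(ρ_c − ρ_w) = 8.465 km × 590/1700 = 2.94 km.

2.94 km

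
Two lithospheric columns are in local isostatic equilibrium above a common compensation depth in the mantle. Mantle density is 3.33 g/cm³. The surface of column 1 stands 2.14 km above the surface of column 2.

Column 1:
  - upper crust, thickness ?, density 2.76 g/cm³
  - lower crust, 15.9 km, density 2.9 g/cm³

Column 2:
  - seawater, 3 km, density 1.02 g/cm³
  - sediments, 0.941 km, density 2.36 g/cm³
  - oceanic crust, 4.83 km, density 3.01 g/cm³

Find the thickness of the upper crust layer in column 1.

17 km

Take the compensation level at the base of the deeper column (depth z_c below the surface of column 1) and equate Σ ρ_i t_i down to z_c; mantle fills any gap and the z_c terms cancel.
Column 1: x×2.76 + 15.9×2.9 + (z_c − 15.9 − x)×3.33
Column 2: 2.14×0 + 3×1.02 + 0.941×2.36 + 4.83×3.01 + (z_c − 2.14 − 8.771)×3.33
The z_c×3.33 term appears on both sides and cancels. Collect the known terms of each column as K = Σ(ρt)_known − 3.33 × (depth of known layers): K_1 = 46.11 − 3.33×15.9 = −6.837; K_2 = 19.81906 − 3.33×(2.14 + 8.771) = −16.51457.
Balance: K_1 − x×(3.33 − 2.76) = K_2, so x = (K_1 − K_2)/(3.33 − 2.76) = 9.67757/0.57 = 17 km.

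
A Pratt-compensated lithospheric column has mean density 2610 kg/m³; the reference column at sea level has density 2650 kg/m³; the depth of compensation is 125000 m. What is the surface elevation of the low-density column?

1920 m

ρ_ref D = ρ (D + h) → h = D (ρ_ref − ρ)/ρ.
h = 125000 m × (2650 − 2610)/2610 = 1920 m.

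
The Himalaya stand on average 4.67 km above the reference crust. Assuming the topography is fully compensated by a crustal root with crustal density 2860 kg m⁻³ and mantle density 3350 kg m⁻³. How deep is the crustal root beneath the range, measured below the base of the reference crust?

27.3 km

In Airy isostatic equilibrium: the weight of the topography is balanced by the buoyancy of the root, ρ_c h = (ρ_m − ρ_c) r.
r = h · ρ_c / (ρ_m − ρ_c) = 4.67 km × 2860 / (3350 − 2860) = 27.3 km.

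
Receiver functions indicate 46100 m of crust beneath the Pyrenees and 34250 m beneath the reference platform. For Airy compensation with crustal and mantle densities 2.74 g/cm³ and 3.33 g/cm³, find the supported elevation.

Excess crust Δ = 46100 m − 34250 m = 11850 m, split between elevation h and root r with h + r = Δ.
Airy balance ρ_c h = (ρ_m − ρ_c) r gives r = h ρ_c/(ρ_m − ρ_c), so h (1 + ρ_c/(ρ_m − ρ_c)) = Δ, i.e. h = Δ (ρ_m − ρ_c)/ρ_m.
h = 11850 m × 0.59/3.33 = 2100 m.

2100 m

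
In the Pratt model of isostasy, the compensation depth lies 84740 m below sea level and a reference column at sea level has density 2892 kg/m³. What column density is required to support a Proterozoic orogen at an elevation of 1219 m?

2850 kg/m³

Pratt balance: ρ_ref D = ρ (D + h).
ρ = ρ_ref D/(D + h) = 2892 × 84740 m/(84740 m + 1219 m) = 2850 kg/m³.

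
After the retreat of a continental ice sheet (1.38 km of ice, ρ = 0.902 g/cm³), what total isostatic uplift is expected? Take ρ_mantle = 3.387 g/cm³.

0.368 km

Removing the load lets mantle flow back in; uplift u satisfies ρ_ice t = ρ_m u.
u = t ρ_ice/ρ_m = 1.38 km × 0.902/3.387 = 0.368 km.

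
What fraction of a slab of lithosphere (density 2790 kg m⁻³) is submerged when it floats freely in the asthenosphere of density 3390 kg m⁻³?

Submerged fraction = ρ_obj/ρ_fluid = 2790/3390 = 82.3%.

82.3%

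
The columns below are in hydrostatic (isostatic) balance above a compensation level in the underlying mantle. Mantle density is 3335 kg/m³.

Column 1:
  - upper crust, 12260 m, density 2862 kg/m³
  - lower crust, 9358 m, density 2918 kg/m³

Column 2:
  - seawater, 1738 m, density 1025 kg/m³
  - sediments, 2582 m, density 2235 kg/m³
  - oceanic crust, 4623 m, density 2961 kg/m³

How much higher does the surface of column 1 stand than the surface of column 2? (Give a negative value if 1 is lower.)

For any compensation level in the mantle, the mantle terms cancel and isostasy reduces to e = (Σt_1 − Σt_2) − (Σ(ρt)_1 − Σ(ρt)_2) / ρ_m.
Σt_1 = 21618 m; Σt_2 = 8943 m; Σ(ρt)_1 = 62394764; Σ(ρt)_2 = 21240923 (in m·kg/m³).
e = (21618 − 8943) − (62394764 − 21240923) / 3335 = 335 m.

335 m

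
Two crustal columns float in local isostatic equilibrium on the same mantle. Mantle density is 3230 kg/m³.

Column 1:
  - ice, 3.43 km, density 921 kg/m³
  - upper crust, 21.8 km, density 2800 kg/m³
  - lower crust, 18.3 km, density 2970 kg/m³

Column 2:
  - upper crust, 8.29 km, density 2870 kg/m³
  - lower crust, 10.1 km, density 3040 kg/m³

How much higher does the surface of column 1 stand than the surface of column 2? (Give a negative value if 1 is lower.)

For any compensation level in the mantle, the mantle terms cancel and isostasy reduces to e = (Σt_1 − Σt_2) − (Σ(ρt)_1 − Σ(ρt)_2) / ρ_m.
Σt_1 = 43.53 km; Σt_2 = 18.39 km; Σ(ρt)_1 = 118550.03; Σ(ρt)_2 = 54496.3 (in km·kg/m³).
e = (43.53 − 18.39) − (118550.03 − 54496.3) / 3230 = 5.31 km.

5.31 km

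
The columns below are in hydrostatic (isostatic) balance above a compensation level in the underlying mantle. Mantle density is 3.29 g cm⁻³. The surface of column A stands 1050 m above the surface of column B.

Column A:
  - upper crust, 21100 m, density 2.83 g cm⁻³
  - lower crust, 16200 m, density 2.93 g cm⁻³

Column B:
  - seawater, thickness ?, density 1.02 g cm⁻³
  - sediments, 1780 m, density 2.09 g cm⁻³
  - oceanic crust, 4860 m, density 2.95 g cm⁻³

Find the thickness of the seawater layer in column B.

3650 m

Take the compensation level at the base of the deeper column (depth z_c below the surface of column A) and equate Σ ρ_i t_i down to z_c; mantle fills any gap and the z_c terms cancel.
Column A: 21100×2.83 + 16200×2.93 + (z_c − 37300)×3.29
Column B: 1050×0 + x×1.02 + 1780×2.09 + 4860×2.95 + (z_c − 1050 − 6640 − x)×3.29
The z_c×3.29 term appears on both sides and cancels. Collect the known terms of each column as K = Σ(ρt)_known − 3.29 × (depth of known layers): K_A = 107179 − 3.29×37300 = −15538; K_B = 18057.2 − 3.29×(1050 + 6640) = −7242.9.
Balance: K_A = K_B − x×(3.29 − 1.02), so x = (K_B − K_A)/(3.29 − 1.02) = 8295.1/2.27 = 3650 m.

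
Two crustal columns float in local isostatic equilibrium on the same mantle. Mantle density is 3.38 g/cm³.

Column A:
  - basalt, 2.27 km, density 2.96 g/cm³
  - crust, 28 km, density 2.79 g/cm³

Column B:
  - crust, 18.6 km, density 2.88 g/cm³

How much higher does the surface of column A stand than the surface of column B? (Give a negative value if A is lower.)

For any compensation level in the mantle, the mantle terms cancel and isostasy reduces to e = (Σt_A − Σt_B) − (Σ(ρt)_A − Σ(ρt)_B) / ρ_m.
Σt_A = 30.27 km; Σt_B = 18.6 km; Σ(ρt)_A = 84.8392; Σ(ρt)_B = 53.568 (in km·g/cm³).
e = (30.27 − 18.6) − (84.8392 − 53.568) / 3.38 = 2.42 km.

2.42 km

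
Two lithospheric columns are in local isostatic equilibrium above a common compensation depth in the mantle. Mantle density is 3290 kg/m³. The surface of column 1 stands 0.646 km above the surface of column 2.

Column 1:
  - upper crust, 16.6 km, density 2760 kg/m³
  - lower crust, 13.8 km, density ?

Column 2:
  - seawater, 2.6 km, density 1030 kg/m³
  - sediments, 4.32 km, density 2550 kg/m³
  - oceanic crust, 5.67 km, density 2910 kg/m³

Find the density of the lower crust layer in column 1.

Take the compensation level at the base of the deeper column (depth z_c below the surface of column 1) and equate Σ ρ_i t_i down to z_c; mantle fills any gap and the z_c terms cancel.
Column 1: 16.6×2760 + 13.8×ρ + (z_c − 30.4)×3290
Column 2: 0.646×0 + 2.6×1030 + 4.32×2550 + 5.67×2910 + (z_c − 0.646 − 12.59)×3290
The z_c×3290 term appears on both sides and cancels. Collect the known terms of each column as K = Σ(ρt)_known − 3290 × (depth of known layers): K_1 = 45816 − 3290×30.4 = −54200; K_2 = 30193.7 − 3290×(0.646 + 12.59) = −13352.74.
Balance: K_1 + 13.8×ρ = K_2, so ρ = (K_2 − K_1)/13.8 = 40847.3/13.8 = 2960 kg/m³.

2960 kg/m³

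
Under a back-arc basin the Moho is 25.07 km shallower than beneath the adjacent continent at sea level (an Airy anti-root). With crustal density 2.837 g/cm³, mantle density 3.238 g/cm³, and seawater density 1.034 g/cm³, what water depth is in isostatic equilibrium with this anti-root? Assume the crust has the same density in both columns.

5.58 km

Replacing a thickness d of crust by seawater at the top must be balanced by replacing crust with mantle at the base: d (ρ_c − ρ_w) = a (ρ_m − ρ_c).
d = a (ρ_m − ρ_c)/(ρ_c − ρ_w) = 25.07 km × 0.401/1.803 = 5.58 km.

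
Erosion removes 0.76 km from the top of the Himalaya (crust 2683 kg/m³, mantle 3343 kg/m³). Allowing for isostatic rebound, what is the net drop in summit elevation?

Rebound u = e ρ_c/ρ_m = 0.76 km × 2683/3343 = 0.61 km.
Net surface drop = e − u = 0.76 km − 0.61 km = e (ρ_m − ρ_c)/ρ_m = 0.15 km.

0.15 km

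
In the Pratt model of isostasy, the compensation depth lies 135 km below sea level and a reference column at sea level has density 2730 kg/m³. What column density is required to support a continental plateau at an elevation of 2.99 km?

Pratt balance: ρ_ref D = ρ (D + h).
ρ = ρ_ref D/(D + h) = 2730 × 135 km/(135 km + 2.99 km) = 2670 kg/m³.

2670 kg/m³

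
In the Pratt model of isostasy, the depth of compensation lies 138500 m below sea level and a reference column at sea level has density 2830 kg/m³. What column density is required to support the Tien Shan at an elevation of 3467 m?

2760 kg/m³

Pratt balance: ρ_ref D = ρ (D + h).
ρ = ρ_ref D/(D + h) = 2830 × 138500 m/(138500 m + 3467 m) = 2760 kg/m³.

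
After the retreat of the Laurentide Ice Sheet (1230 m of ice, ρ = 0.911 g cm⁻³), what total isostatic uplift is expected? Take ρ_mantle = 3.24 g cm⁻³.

346 m

Removing the load lets mantle flow back in; uplift u satisfies ρ_ice t = ρ_m u.
u = t ρ_ice/ρ_m = 1230 m × 0.911/3.24 = 346 m.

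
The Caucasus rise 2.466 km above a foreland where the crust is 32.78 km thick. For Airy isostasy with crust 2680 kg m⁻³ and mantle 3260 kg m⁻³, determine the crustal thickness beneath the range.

46.6 km

Root depth r = h ρ_c / (ρ_m − ρ_c) = 2.466 km × 2680 / 580 = 11.39 km.
Total thickness = T + h + r = 32.78 km + 2.466 km + 11.39 km = 46.6 km.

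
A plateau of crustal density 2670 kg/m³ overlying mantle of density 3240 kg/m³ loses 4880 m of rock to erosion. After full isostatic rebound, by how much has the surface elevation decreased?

859 m

Rebound u = e ρ_c/ρ_m = 4880 m × 2670/3240 = 4021 m.
Net surface drop = e − u = 4880 m − 4021 m = e (ρ_m − ρ_c)/ρ_m = 859 m.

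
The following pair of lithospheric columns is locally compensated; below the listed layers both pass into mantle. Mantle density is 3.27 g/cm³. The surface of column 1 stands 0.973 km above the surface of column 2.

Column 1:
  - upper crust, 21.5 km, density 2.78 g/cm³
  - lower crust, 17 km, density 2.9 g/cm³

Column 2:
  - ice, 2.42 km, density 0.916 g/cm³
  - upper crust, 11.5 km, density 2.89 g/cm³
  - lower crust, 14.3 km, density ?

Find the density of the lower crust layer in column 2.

3.02 g/cm³

Take the compensation level at the base of the deeper column (depth z_c below the surface of column 1) and equate Σ ρ_i t_i down to z_c; mantle fills any gap and the z_c terms cancel.
Column 1: 21.5×2.78 + 17×2.9 + (z_c − 38.5)×3.27
Column 2: 0.973×0 + 2.42×0.916 + 11.5×2.89 + 14.3×ρ + (z_c − 0.973 − 28.22)×3.27
The z_c×3.27 term appears on both sides and cancels. Collect the known terms of each column as K = Σ(ρt)_known − 3.27 × (depth of known layers): K_1 = 109.07 − 3.27×38.5 = −16.825; K_2 = 35.45172 − 3.27×(0.973 + 28.22) = −60.00939.
Balance: K_1 = K_2 + 14.3×ρ, so ρ = (K_1 − K_2)/14.3 = 43.1844/14.3 = 3.02 g/cm³.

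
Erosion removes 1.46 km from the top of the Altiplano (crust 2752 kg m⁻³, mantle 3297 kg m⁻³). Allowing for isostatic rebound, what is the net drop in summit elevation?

Rebound u = e ρ_c/ρ_m = 1.46 km × 2752/3297 = 1.219 km.
Net surface drop = e − u = 1.46 km − 1.219 km = e (ρ_m − ρ_c)/ρ_m = 0.241 km.

0.241 km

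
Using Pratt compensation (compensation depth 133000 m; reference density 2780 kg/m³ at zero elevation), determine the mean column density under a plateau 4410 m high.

2690 kg/m³

Pratt balance: ρ_ref D = ρ (D + h).
ρ = ρ_ref D/(D + h) = 2780 × 133000 m/(133000 m + 4410 m) = 2690 kg/m³.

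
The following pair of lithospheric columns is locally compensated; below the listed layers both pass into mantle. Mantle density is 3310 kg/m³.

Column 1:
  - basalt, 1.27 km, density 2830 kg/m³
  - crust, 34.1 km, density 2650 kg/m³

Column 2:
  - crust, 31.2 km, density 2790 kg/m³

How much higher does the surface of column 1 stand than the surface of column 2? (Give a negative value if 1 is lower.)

For any compensation level in the mantle, the mantle terms cancel and isostasy reduces to e = (Σt_1 − Σt_2) − (Σ(ρt)_1 − Σ(ρt)_2) / ρ_m.
Σt_1 = 35.37 km; Σt_2 = 31.2 km; Σ(ρt)_1 = 93959.1; Σ(ρt)_2 = 87048 (in km·kg/m³).
e = (35.37 − 31.2) − (93959.1 − 87048) / 3310 = 2.08 km.

2.08 km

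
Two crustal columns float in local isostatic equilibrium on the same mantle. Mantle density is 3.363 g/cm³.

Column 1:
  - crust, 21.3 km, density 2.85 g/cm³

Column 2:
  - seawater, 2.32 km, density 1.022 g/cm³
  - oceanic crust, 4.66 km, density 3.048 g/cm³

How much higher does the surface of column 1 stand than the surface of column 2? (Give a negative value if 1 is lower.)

For any compensation level in the mantle, the mantle terms cancel and isostasy reduces to e = (Σt_1 − Σt_2) − (Σ(ρt)_1 − Σ(ρt)_2) / ρ_m.
Σt_1 = 21.3 km; Σt_2 = 6.98 km; Σ(ρt)_1 = 60.705; Σ(ρt)_2 = 16.57472 (in km·g/cm³).
e = (21.3 − 6.98) − (60.705 − 16.57472) / 3.363 = 1.2 km.

1.2 km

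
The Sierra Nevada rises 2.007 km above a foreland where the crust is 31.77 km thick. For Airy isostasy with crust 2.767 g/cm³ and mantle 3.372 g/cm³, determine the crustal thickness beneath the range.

43 km

Root depth r = h ρ_c / (ρ_m − ρ_c) = 2.007 km × 2.767 / 0.605 = 9.179 km.
Total thickness = T + h + r = 31.77 km + 2.007 km + 9.179 km = 43 km.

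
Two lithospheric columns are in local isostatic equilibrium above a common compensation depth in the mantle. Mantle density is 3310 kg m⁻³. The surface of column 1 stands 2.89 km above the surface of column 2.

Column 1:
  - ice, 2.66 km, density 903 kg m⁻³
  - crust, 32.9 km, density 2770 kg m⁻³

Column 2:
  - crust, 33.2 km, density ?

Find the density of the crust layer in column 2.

Take the compensation level at the base of the deeper column (depth z_c below the surface of column 1) and equate Σ ρ_i t_i down to z_c; mantle fills any gap and the z_c terms cancel.
Column 1: 2.66×903 + 32.9×2770 + (z_c − 35.56)×3310
Column 2: 2.89×0 + 33.2×ρ + (z_c − 2.89 − 33.2)×3310
The z_c×3310 term appears on both sides and cancels. Collect the known terms of each column as K = Σ(ρt)_known − 3310 × (depth of known layers): K_1 = 93534.98 − 3310×35.56 = −24168.62; K_2 = 0 − 3310×(2.89 + 33.2) = −119457.9.
Balance: K_1 = K_2 + 33.2×ρ, so ρ = (K_1 − K_2)/33.2 = 95289.3/33.2 = 2870 kg m⁻³.

2870 kg m⁻³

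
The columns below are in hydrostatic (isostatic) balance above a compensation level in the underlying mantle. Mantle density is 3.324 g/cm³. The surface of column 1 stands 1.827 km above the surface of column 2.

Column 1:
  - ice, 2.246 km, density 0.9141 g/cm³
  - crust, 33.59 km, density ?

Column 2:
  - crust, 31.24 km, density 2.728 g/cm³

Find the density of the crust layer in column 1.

Take the compensation level at the base of the deeper column (depth z_c below the surface of column 1) and equate Σ ρ_i t_i down to z_c; mantle fills any gap and the z_c terms cancel.
Column 1: 2.246×0.9141 + 33.59×ρ + (z_c − 35.836)×3.324
Column 2: 1.827×0 + 31.24×2.728 + (z_c − 1.827 − 31.24)×3.324
The z_c×3.324 term appears on both sides and cancels. Collect the known terms of each column as K = Σ(ρt)_known − 3.324 × (depth of known layers): K_1 = 2.0530686 − 3.324×35.836 = −117.065795; K_2 = 85.22272 − 3.324×(1.827 + 31.24) = −24.691988.
Balance: K_1 + 33.59×ρ = K_2, so ρ = (K_2 − K_1)/33.59 = 92.3738/33.59 = 2.75 g/cm³.

2.75 g/cm³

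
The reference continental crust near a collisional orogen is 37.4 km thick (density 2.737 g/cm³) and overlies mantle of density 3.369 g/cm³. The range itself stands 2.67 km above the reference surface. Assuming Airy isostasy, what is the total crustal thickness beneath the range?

Root depth r = h ρ_c / (ρ_m − ρ_c) = 2.67 km × 2.737 / 0.632 = 11.56 km.
Total thickness = T + h + r = 37.4 km + 2.67 km + 11.56 km = 51.6 km.

51.6 km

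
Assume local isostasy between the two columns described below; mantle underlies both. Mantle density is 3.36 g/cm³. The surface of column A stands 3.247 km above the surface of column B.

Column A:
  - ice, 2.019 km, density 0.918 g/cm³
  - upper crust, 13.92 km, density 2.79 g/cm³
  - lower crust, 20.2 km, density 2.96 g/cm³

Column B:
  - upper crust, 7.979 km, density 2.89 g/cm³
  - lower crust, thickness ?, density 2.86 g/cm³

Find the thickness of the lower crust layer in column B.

12.6 km

Take the compensation level at the base of the deeper column (depth z_c below the surface of column A) and equate Σ ρ_i t_i down to z_c; mantle fills any gap and the z_c terms cancel.
Column A: 2.019×0.918 + 13.92×2.79 + 20.2×2.96 + (z_c − 36.139)×3.36
Column B: 3.247×0 + 7.979×2.89 + x×2.86 + (z_c − 3.247 − 7.979 − x)×3.36
The z_c×3.36 term appears on both sides and cancels. Collect the known terms of each column as K = Σ(ρt)_known − 3.36 × (depth of known layers): K_A = 100.482242 − 3.36×36.139 = −20.944798; K_B = 23.05931 − 3.36×(3.247 + 7.979) = −14.66005.
Balance: K_A = K_B − x×(3.36 − 2.86), so x = (K_B − K_A)/(3.36 − 2.86) = 6.28475/0.5 = 12.6 km.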